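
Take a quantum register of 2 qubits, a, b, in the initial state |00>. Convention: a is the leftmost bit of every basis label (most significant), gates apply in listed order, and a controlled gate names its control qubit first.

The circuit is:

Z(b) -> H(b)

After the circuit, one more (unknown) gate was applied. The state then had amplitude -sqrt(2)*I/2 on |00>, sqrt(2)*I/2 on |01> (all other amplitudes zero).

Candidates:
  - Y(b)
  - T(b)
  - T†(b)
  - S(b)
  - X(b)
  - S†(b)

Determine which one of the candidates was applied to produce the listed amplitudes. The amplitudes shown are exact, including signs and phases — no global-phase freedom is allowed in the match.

The unique candidate consistent with the amplitudes is Y(b).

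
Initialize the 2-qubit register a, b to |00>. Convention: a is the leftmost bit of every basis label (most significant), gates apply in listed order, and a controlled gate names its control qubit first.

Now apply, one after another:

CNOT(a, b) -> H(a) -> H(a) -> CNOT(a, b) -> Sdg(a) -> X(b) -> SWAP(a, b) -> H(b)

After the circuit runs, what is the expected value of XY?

The expectation value of XY is 0. Key observation: steps 1-4 multiply out to the identity, so the circuit reduces to the remaining gates.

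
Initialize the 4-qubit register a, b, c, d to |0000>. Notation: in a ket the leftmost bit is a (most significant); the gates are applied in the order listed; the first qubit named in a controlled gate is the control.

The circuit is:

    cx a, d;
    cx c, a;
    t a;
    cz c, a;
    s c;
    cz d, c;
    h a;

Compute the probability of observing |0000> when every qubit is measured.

Outcome |0000> occurs with probability 1/2.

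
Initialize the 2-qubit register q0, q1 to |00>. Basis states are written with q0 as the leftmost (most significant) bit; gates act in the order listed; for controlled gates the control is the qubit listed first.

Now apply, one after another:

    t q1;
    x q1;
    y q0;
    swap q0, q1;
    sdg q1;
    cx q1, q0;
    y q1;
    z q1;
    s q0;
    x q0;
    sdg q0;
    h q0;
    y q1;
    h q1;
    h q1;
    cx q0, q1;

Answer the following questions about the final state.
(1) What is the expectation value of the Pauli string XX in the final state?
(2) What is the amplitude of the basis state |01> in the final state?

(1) The expectation value of XX is -1. Key observation: gates 14-15 undo each other exactly, leaving only the rest of the circuit to track.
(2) The final state's coefficient on |01> equals -sqrt(2)*I/2.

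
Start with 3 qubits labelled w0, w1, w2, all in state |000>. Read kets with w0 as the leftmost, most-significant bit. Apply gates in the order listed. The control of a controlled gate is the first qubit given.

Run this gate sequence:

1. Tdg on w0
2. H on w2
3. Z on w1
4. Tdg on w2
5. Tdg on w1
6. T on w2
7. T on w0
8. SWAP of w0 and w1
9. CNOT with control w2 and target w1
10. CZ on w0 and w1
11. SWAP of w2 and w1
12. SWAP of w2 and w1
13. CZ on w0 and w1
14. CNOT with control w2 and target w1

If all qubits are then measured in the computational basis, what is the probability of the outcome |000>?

A full measurement returns |000> with probability 1/2. Key observation: gates 9-14 undo each other exactly, leaving only the rest of the circuit to track.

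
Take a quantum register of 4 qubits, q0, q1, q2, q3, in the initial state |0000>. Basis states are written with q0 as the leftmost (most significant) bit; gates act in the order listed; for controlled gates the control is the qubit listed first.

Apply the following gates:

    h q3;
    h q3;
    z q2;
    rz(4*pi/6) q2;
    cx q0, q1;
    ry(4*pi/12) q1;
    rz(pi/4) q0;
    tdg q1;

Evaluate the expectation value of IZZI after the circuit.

In the final state, IZZI has expectation 1/2. Key observation: the block from step 1 through step 2 cancels to the identity and can be dropped.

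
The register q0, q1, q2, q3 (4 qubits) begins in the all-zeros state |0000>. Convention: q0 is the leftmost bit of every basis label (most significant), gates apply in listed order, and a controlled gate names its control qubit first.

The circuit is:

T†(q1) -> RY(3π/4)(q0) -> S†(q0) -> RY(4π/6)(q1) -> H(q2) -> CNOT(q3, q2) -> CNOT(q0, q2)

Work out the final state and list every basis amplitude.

After the circuit, the state carries amplitude sqrt(4 - 2*sqrt(2))/8 on |0000>, 0 on |0001>, sqrt(4 - 2*sqrt(2))/8 on |0010>, 0 on |0011>, sqrt(12 - 6*sqrt(2))/8 on |0100>, 0 on |0101>, sqrt(12 - 6*sqrt(2))/8 on |0110>, 0 on |0111>, -I*sqrt(2*sqrt(2) + 4)/8 on |1000>, 0 on |1001>, -I*sqrt(2*sqrt(2) + 4)/8 on |1010>, 0 on |1011>, -I*sqrt(6*sqrt(2) + 12)/8 on |1100>, 0 on |1101>, -I*sqrt(6*sqrt(2) + 12)/8 on |1110>, 0 on |1111>.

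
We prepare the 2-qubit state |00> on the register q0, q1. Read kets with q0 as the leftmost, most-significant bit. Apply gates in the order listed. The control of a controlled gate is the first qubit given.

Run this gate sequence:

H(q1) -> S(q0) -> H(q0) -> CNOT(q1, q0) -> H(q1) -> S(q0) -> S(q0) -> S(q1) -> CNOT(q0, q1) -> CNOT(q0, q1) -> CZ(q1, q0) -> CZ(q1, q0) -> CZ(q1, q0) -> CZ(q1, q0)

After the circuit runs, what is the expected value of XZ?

In the final state, XZ has expectation -1.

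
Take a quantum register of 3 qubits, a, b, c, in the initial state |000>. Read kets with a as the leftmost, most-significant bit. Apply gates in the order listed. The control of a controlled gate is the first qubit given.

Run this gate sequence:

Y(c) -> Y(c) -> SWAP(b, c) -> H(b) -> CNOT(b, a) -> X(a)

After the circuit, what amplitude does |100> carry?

|100> carries amplitude sqrt(2)/2 in the final state.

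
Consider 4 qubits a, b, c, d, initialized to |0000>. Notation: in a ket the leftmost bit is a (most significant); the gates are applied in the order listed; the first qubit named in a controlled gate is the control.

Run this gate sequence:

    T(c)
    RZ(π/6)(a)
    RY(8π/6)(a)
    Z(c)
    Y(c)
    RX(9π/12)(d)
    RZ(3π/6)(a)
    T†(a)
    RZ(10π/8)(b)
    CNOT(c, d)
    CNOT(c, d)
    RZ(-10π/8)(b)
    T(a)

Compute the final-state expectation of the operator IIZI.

In the final state, IIZI has expectation -1.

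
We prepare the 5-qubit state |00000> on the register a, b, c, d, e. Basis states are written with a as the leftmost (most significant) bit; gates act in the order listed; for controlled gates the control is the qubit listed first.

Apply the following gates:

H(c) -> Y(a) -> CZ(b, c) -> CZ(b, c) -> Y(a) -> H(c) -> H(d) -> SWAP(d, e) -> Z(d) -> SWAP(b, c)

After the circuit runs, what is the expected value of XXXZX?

The observable XXXZX averages to 0. Key observation: steps 1-6 multiply out to the identity, so the circuit reduces to the remaining gates.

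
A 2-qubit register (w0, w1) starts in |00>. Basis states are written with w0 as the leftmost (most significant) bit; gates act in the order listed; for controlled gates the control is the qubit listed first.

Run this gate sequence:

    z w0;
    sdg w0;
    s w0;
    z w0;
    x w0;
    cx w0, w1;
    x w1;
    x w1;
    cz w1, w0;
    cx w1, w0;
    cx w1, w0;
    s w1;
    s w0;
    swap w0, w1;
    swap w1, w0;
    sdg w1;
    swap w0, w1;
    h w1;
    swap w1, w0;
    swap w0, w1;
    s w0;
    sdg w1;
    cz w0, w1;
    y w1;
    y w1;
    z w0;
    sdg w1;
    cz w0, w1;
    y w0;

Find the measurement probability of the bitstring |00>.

Outcome |00> occurs with probability 1/2.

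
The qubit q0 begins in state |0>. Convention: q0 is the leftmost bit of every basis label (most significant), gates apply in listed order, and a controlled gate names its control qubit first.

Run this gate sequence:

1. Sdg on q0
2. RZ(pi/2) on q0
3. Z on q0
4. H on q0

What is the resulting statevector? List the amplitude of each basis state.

The resulting statevector has amplitude -sqrt(2)*exp(3*I*pi/4)/2 on |0>, -sqrt(2)*exp(3*I*pi/4)/2 on |1>.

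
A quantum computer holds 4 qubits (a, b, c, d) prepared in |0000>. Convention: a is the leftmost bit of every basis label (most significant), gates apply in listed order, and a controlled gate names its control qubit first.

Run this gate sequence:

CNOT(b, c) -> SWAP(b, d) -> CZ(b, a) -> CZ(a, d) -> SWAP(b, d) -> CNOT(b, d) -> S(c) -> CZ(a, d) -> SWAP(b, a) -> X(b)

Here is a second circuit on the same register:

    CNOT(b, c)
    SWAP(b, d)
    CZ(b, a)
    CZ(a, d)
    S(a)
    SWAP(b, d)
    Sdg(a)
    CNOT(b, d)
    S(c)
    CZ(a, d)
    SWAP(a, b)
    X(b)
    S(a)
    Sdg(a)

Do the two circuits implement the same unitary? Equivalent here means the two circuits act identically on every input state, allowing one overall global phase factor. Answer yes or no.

Yes — the two circuits implement the same unitary up to a global phase.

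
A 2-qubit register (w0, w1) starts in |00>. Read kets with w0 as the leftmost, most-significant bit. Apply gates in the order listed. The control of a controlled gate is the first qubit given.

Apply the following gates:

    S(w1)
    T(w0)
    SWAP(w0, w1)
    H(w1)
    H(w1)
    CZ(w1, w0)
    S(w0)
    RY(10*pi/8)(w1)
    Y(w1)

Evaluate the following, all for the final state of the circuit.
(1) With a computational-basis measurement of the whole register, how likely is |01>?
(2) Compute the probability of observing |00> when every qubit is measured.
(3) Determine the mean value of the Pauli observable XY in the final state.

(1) The probability of measuring |01> is 1/2 - sqrt(2)/4.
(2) A full measurement returns |00> with probability sqrt(2)/4 + 1/2.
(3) The expectation value of XY is 0.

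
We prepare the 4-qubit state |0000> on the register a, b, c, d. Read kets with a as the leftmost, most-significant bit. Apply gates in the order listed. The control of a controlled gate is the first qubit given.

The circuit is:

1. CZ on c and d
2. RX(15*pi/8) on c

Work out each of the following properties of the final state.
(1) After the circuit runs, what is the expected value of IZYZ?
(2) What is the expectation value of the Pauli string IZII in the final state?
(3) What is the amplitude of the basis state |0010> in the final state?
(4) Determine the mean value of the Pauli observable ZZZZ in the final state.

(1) The observable IZYZ averages to sqrt(2 - sqrt(2))/2.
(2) The observable IZII averages to 1.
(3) |0010> carries amplitude -I*sin(pi/16) in the final state.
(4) The expectation value of ZZZZ is sqrt(sqrt(2) + 2)/2.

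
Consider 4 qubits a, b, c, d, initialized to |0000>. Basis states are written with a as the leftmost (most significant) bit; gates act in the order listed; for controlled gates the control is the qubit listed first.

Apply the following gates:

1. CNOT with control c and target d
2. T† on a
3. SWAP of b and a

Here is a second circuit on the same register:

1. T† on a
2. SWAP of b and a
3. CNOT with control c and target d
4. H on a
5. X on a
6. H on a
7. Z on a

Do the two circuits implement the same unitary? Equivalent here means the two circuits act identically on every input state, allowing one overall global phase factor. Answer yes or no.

Yes: on every input state the two circuits agree up to one overall phase factor.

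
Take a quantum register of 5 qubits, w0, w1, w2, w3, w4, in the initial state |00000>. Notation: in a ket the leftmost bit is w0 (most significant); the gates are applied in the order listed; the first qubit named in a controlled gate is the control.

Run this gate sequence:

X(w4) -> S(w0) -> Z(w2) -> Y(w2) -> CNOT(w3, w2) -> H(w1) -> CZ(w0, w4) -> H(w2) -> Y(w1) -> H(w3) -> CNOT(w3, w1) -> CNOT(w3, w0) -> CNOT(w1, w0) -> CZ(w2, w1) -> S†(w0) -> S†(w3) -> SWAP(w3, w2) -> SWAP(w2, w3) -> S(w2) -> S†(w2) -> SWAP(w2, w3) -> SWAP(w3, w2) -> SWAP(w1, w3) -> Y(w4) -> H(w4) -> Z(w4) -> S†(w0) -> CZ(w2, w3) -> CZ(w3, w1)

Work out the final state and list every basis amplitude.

The final amplitudes are -I/4 on |00000>, I/4 on |00001>, 0 on |00010>, 0 on |00011>, I/4 on |00100>, -I/4 on |00101>, 0 on |00110>, 0 on |00111>, 0 on |01000>, 0 on |01001>, 1/4 on |01010>, -1/4 on |01011>, 0 on |01100>, 0 on |01101>, -1/4 on |01110>, 1/4 on |01111>, 0 on |10000>, 0 on |10001>, -I/4 on |10010>, I/4 on |10011>, 0 on |10100>, 0 on |10101>, I/4 on |10110>, -I/4 on |10111>, -1/4 on |11000>, 1/4 on |11001>, 0 on |11010>, 0 on |11011>, 1/4 on |11100>, -1/4 on |11101>, 0 on |11110>, 0 on |11111>.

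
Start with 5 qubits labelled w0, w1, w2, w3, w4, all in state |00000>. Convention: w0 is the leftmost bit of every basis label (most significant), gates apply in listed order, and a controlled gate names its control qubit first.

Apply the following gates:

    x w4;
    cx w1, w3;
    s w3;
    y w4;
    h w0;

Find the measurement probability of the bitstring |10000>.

The probability of measuring |10000> is 1/2.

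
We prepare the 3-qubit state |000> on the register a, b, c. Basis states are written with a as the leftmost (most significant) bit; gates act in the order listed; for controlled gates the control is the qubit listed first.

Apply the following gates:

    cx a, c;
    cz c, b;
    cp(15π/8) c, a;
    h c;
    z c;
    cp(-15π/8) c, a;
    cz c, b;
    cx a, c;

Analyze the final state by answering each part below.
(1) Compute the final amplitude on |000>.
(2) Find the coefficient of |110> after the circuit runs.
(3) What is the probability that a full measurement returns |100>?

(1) The amplitude on |000> is sqrt(2)/2.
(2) The amplitude on |110> is 0.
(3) Outcome |100> occurs with probability 0.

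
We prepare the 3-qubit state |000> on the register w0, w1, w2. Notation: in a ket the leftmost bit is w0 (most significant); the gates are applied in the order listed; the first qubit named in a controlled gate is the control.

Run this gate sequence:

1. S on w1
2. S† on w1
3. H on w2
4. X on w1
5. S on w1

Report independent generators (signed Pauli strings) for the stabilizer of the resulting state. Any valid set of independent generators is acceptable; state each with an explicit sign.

The final state is stabilized by the group generated by +IIX, +ZII, -IZI; other independent generating sets are equally valid.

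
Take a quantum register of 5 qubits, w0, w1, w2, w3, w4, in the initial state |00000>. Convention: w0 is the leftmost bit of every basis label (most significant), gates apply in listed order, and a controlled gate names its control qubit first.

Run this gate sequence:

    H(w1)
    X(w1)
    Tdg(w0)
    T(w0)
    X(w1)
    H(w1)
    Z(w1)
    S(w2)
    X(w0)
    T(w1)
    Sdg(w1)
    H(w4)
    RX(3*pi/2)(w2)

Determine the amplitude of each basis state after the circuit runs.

After the circuit, the state carries amplitude -1/2 on |10000>, -1/2 on |10001>, -I/2 on |10100>, -I/2 on |10101>, and 0 on every other basis state. Key observation: gates 1-6 undo each other exactly, leaving only the rest of the circuit to track.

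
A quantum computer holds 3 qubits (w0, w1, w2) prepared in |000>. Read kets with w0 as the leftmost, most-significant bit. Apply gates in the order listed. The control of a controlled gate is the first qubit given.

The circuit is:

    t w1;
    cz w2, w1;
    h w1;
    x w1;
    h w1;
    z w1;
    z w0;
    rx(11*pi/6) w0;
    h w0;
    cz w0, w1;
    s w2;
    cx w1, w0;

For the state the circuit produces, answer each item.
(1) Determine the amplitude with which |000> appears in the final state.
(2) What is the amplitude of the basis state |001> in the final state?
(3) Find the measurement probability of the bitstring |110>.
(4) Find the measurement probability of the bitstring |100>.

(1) The amplitude on |000> is -(1 - I)*(1 + sqrt(3)*I)/4. Key observation: steps 3-6 multiply out to the identity, so the circuit reduces to the remaining gates.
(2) |001> carries amplitude 0 in the final state.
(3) The probability of measuring |110> is 0.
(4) Outcome |100> occurs with probability 1/2.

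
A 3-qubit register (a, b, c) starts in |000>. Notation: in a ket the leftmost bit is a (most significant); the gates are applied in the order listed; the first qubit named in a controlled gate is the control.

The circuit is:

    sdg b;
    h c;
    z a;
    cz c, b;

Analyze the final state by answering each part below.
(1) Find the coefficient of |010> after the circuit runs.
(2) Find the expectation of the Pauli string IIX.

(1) |010> carries amplitude 0 in the final state.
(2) The observable IIX averages to 1.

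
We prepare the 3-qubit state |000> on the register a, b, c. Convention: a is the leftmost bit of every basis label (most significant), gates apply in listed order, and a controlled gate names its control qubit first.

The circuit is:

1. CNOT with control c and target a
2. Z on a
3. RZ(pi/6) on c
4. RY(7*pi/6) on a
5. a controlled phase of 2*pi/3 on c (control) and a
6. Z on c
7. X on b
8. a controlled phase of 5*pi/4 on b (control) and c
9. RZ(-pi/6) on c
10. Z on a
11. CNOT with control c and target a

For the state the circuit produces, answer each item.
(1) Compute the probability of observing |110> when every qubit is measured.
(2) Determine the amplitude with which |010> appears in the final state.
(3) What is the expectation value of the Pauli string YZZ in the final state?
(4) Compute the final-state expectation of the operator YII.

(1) The probability of measuring |110> is sqrt(3)/4 + 1/2.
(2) |010> carries amplitude -sqrt(6)/4 + sqrt(2)/4 in the final state.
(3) The observable YZZ averages to 0.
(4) The expectation value of YII is 0.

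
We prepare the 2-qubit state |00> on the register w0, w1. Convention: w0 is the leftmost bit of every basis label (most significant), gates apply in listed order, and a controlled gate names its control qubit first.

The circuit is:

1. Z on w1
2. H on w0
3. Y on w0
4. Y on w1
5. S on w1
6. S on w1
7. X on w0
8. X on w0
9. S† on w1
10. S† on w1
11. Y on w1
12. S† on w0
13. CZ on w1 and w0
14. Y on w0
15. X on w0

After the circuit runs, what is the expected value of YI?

The observable YI averages to -1.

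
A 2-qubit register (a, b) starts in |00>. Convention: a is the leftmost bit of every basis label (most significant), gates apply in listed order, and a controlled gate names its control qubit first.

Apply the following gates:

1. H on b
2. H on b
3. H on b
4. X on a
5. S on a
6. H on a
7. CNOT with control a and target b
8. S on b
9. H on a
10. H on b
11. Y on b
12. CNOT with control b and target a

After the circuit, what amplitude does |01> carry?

|01> carries amplitude -1/2 - I/2 in the final state.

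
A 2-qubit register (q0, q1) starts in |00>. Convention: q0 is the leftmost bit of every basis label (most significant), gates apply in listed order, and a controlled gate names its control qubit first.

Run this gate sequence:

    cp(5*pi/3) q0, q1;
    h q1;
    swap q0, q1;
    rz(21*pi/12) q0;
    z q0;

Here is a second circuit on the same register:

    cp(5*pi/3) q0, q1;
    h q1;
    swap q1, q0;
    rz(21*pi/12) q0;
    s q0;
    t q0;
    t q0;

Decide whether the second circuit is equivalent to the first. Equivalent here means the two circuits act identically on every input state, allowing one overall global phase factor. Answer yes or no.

Yes, they are equivalent — the unitaries differ by at most a global phase.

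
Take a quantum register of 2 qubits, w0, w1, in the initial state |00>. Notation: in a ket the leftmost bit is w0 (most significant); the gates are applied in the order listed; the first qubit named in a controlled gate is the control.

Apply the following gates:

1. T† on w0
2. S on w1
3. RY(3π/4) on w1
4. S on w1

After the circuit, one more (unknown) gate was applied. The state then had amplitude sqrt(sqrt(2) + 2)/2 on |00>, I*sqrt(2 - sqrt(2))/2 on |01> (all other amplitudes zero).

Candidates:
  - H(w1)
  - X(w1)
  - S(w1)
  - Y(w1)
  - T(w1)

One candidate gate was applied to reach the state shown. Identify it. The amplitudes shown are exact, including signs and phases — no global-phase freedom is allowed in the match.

It was Y(w1) that produced the state shown.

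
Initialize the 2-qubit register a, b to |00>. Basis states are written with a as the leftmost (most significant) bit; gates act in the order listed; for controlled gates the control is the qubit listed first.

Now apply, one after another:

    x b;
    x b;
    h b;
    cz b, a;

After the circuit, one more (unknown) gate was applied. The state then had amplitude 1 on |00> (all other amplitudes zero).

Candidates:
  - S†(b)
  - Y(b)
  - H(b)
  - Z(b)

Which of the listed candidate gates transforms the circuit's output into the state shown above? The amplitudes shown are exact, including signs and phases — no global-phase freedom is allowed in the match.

The unique candidate consistent with the amplitudes is H(b). Key observation: gates 1-2 undo each other exactly, leaving only the rest of the circuit to track.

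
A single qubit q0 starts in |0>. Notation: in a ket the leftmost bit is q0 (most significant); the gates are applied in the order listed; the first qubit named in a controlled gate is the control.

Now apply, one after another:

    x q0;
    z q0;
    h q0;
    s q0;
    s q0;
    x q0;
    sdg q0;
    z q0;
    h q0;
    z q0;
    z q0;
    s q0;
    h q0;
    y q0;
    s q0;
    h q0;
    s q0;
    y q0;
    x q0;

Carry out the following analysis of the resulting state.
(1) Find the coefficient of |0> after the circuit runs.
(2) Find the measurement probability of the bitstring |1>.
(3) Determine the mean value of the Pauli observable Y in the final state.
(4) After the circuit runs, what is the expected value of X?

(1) The amplitude on |0> is -1/2 + I/2.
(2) The probability of measuring |1> is 1/2.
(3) In the final state, Y has expectation 1.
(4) The expectation value of X is 0.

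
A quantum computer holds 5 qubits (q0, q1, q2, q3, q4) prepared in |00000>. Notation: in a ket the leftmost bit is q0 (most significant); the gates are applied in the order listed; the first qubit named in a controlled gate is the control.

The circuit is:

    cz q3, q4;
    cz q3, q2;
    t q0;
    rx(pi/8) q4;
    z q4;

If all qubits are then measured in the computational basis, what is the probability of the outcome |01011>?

The probability of measuring |01011> is 0.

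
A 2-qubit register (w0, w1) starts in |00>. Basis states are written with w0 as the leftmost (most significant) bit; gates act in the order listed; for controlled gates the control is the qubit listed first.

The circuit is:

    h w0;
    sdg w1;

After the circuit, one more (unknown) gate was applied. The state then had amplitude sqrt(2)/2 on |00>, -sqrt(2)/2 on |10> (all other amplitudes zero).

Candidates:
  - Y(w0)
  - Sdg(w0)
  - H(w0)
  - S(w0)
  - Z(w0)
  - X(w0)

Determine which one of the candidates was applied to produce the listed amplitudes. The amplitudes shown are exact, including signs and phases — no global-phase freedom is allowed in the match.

It was Z(w0) that produced the state shown.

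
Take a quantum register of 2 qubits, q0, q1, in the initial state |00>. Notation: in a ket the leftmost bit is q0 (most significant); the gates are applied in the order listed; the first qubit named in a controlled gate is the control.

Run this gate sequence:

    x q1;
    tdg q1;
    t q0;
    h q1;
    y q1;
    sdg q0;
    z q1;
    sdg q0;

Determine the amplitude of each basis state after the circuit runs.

After the circuit, the state carries amplitude sqrt(2)*exp(I*pi/4)/2 on |00>, -sqrt(2)*exp(I*pi/4)/2 on |01>, 0 on |10>, 0 on |11>.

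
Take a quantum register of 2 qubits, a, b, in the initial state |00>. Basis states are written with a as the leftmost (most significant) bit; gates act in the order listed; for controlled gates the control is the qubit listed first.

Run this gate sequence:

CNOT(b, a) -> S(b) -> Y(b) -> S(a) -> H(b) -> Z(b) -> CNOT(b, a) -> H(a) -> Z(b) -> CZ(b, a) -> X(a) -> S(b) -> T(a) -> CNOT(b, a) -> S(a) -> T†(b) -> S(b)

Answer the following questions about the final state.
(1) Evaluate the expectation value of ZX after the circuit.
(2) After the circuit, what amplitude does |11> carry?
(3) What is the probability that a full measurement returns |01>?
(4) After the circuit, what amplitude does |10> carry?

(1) The observable ZX averages to 1/2.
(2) |11> carries amplitude exp(3*I*pi/4)/2 in the final state.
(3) A full measurement returns |01> with probability 1/4.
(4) The amplitude on |10> is -exp(I*pi/4)/2.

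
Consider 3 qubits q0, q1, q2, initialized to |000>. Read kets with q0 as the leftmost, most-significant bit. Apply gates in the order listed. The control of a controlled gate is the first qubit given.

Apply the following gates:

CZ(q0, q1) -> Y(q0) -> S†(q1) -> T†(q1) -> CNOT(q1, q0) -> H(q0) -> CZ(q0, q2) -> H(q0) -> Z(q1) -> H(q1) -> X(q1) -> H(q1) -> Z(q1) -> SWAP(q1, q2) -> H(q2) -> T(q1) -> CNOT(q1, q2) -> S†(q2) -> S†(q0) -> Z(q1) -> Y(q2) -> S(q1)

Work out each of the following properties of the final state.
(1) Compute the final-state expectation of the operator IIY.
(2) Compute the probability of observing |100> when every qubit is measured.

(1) In the final state, IIY has expectation -1.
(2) Outcome |100> occurs with probability 1/2.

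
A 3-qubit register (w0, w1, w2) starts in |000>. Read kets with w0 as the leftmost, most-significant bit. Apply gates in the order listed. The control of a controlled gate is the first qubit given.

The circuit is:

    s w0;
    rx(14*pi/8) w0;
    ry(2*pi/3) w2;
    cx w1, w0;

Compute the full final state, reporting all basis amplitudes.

The final amplitudes are -sqrt(sqrt(2) + 2)/4 on |000>, -sqrt(3*sqrt(2) + 6)/4 on |001>, 0 on |010>, 0 on |011>, -I*sqrt(2 - sqrt(2))/4 on |100>, -I*sqrt(6 - 3*sqrt(2))/4 on |101>, 0 on |110>, 0 on |111>.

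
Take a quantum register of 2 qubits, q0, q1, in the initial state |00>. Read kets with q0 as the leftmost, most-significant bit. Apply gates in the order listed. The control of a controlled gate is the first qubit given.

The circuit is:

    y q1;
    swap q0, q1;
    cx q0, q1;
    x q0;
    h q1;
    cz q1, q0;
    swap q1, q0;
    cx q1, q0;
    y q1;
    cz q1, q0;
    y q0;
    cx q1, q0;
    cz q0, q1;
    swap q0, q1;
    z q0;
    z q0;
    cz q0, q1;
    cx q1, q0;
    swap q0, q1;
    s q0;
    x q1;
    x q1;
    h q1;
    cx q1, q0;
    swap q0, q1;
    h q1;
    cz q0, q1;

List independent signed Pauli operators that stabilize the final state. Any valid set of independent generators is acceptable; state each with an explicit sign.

One valid set of independent stabilizer generators is -YZ, +ZY (any independent generating set of the same group is equally correct). Key observation: steps 21-22 multiply out to the identity, so the circuit reduces to the remaining gates.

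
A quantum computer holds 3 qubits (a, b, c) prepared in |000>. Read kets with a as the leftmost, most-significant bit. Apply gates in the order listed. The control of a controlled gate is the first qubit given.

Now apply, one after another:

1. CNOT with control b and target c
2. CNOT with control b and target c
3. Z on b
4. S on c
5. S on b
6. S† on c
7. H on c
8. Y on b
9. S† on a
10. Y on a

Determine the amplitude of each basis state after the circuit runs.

The final amplitudes are -sqrt(2)/2 on |110>, -sqrt(2)/2 on |111>, and 0 on every other basis state. Key observation: the block from step 1 through step 2 cancels to the identity and can be dropped.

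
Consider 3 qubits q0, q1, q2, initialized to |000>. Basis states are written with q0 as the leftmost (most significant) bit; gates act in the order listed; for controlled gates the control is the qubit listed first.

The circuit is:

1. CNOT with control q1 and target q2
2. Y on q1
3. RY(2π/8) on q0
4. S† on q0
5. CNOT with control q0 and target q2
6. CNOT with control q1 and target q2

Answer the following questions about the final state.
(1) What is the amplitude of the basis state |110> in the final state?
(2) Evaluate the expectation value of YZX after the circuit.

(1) The final state's coefficient on |110> equals sqrt(2 - sqrt(2))/2.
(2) In the final state, YZX has expectation sqrt(2)/2.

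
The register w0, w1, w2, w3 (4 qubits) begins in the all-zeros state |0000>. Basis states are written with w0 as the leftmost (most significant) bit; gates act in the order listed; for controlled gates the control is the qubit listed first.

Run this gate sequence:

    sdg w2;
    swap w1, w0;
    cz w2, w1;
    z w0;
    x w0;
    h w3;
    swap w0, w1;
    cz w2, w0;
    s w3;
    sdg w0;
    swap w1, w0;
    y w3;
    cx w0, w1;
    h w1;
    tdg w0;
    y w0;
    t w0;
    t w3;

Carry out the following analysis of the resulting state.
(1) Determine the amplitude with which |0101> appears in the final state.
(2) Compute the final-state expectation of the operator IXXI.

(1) The amplitude on |0101> is -1/2.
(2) In the final state, IXXI has expectation 0.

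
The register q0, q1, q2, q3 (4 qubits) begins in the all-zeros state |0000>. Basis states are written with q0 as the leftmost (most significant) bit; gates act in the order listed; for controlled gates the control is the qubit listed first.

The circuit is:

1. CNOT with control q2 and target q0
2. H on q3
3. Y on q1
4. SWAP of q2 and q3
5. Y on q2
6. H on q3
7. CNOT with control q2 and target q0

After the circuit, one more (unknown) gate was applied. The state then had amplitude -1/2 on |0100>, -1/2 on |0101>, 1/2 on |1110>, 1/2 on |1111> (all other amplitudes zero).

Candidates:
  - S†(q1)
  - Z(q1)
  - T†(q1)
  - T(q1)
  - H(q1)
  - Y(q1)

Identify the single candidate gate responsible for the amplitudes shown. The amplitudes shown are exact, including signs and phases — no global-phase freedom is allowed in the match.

The unique candidate consistent with the amplitudes is Z(q1).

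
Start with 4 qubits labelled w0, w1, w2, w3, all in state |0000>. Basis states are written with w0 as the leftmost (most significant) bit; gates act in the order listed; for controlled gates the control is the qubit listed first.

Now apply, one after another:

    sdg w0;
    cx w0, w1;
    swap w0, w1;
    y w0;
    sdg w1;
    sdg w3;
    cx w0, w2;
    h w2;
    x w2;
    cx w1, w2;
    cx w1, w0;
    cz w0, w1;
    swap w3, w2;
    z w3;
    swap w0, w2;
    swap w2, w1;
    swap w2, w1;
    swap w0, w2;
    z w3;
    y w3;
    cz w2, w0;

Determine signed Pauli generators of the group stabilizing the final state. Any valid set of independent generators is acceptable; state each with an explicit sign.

The final state is stabilized by the group generated by +IIIX, -ZIII, +IZII, +IIZI; other independent generating sets are equally valid. Key observation: steps 14-19 multiply out to the identity, so the circuit reduces to the remaining gates.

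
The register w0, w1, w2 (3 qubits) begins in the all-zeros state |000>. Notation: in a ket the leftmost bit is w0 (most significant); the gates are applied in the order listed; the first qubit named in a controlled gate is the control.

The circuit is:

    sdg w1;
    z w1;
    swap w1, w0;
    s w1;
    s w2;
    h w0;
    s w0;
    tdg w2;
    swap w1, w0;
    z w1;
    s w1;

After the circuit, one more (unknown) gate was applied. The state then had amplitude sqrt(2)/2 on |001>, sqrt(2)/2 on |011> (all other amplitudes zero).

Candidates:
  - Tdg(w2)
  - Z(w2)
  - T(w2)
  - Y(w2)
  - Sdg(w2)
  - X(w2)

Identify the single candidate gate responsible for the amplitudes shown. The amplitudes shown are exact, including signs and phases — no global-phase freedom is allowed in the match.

It was X(w2) that produced the state shown.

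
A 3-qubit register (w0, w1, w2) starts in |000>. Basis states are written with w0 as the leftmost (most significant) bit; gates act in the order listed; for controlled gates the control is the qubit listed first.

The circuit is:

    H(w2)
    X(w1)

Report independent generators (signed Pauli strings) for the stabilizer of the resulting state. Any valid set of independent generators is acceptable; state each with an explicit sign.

The stabilizer group can be generated by +IIX, +ZII, -IZI, among other valid generating sets.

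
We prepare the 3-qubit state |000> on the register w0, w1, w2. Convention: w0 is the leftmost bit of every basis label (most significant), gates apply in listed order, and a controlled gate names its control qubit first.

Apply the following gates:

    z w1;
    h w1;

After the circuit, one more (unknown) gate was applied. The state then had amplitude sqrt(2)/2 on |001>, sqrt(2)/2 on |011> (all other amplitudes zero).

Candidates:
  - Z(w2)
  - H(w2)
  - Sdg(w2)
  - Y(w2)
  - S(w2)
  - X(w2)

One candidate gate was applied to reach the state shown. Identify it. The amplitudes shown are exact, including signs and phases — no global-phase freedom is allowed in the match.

It was X(w2) that produced the state shown.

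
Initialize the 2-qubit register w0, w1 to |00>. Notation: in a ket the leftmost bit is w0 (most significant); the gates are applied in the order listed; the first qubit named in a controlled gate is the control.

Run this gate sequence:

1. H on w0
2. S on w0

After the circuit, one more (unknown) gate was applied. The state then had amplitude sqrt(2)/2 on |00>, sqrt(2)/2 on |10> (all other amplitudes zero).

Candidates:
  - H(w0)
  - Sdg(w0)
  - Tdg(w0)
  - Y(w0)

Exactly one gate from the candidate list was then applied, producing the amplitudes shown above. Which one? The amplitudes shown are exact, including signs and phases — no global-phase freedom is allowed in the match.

It was Sdg(w0) that produced the state shown.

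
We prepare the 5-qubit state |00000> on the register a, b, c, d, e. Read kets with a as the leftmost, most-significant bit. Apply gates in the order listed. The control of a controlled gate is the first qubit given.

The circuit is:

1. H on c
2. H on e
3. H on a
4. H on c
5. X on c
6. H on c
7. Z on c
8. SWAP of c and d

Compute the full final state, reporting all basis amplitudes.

After the circuit, the state carries amplitude sqrt(2)/4 on |00000>, sqrt(2)/4 on |00001>, sqrt(2)/4 on |00010>, sqrt(2)/4 on |00011>, sqrt(2)/4 on |10000>, sqrt(2)/4 on |10001>, sqrt(2)/4 on |10010>, sqrt(2)/4 on |10011>, and 0 on every other basis state. Key observation: steps 4-7 multiply out to the identity, so the circuit reduces to the remaining gates.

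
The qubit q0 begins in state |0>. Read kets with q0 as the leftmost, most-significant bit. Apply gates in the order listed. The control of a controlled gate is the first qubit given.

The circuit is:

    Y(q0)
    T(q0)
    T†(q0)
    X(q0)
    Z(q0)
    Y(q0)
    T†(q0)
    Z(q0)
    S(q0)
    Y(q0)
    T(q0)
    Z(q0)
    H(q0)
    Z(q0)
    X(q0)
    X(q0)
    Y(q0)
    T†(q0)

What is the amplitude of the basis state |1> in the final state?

The amplitude on |1> is sqrt(2)/2. Key observation: the block from step 15 through step 16 cancels to the identity and can be dropped.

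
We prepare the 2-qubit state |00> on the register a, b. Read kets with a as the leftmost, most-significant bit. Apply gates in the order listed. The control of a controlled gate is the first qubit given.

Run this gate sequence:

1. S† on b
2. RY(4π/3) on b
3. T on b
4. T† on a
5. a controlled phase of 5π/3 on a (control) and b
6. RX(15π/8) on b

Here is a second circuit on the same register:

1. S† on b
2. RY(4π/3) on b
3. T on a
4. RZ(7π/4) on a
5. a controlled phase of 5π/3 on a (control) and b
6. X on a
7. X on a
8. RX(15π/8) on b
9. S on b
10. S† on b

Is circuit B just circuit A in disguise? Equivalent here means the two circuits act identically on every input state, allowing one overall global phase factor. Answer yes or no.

No: there is an input state on which the two circuits produce genuinely different outputs (not merely differing by a phase).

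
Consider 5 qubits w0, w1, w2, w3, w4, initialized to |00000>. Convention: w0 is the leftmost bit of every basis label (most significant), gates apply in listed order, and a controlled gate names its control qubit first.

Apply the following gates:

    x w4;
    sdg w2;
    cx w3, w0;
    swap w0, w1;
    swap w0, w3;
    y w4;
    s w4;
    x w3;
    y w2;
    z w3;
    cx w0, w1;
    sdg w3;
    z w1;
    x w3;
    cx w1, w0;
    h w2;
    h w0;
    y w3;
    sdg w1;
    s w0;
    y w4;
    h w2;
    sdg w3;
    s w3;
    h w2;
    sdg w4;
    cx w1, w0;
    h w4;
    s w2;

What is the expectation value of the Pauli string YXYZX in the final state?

The expectation value of YXYZX is 0.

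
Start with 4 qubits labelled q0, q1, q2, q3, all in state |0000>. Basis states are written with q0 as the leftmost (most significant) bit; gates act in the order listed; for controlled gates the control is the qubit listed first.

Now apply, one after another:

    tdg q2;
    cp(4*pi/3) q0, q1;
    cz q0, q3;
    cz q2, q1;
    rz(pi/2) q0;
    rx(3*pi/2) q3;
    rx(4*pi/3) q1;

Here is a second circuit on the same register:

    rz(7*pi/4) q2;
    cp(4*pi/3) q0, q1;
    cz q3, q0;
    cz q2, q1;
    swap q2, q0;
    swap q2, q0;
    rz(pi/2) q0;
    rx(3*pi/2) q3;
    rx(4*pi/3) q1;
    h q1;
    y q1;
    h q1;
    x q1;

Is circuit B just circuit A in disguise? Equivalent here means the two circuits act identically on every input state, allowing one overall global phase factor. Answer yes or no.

No, they are not equivalent — no single phase factor reconciles the two unitaries.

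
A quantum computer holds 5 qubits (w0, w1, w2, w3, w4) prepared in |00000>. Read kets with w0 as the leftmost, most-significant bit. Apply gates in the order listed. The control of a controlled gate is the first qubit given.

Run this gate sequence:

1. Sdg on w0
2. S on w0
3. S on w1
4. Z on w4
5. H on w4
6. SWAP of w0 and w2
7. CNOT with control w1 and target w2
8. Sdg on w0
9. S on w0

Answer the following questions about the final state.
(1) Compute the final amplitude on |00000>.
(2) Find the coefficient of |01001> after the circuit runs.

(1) The amplitude on |00000> is sqrt(2)/2.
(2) The amplitude on |01001> is 0.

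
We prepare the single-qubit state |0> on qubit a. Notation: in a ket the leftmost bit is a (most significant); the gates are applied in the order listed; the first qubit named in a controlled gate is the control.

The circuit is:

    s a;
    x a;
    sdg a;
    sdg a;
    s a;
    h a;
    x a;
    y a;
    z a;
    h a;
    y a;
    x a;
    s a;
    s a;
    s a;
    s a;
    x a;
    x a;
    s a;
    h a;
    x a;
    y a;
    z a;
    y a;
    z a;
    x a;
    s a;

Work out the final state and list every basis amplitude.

After the circuit, the state carries amplitude sqrt(2)/2 on |0>, -sqrt(2)*I/2 on |1>. Key observation: gates 13-16 undo each other exactly, leaving only the rest of the circuit to track.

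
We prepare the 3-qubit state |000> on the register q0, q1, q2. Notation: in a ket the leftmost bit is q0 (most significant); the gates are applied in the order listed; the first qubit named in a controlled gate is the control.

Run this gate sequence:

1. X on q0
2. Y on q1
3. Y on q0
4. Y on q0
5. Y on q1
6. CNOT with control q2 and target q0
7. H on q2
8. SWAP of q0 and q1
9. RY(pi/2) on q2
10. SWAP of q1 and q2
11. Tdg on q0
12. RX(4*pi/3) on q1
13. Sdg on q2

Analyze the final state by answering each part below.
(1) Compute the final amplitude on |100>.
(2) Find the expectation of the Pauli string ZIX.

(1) The final state's coefficient on |100> equals 0.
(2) The expectation value of ZIX is 0.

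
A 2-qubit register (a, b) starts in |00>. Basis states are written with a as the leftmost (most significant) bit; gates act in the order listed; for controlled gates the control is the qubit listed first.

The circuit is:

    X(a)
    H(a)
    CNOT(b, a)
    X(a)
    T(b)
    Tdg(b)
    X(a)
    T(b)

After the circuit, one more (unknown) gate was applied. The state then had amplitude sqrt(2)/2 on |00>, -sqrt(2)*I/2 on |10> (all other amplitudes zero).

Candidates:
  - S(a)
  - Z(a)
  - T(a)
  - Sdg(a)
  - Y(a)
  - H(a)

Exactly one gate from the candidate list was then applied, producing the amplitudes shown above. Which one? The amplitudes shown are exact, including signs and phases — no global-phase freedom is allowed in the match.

It was S(a) that produced the state shown.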